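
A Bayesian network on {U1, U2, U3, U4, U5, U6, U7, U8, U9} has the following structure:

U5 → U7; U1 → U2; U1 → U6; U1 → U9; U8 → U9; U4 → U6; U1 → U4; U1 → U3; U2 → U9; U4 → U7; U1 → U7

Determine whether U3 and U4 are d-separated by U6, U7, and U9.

No — U3 and U4 are not d-separated given {U6, U7, U9}.

Enumerating the 3 paths from U3 to U4 and testing each for blocking by {U6, U7, U9}:
Path 1: U3 ← U1 → U7 ← U4
  U1 is a fork and U1 is not conditioned on; U7 is a collider and U7 is conditioned on, which opens it — no node blocks this path, so it is active.
Path 2: U3 ← U1 → U6 ← U4
  U1 is a fork and U1 is not conditioned on; U6 is a collider and U6 is conditioned on, which opens it — no node blocks this path, so it is active.
Path 3: U3 ← U1 → U4
  U1 is a fork and U1 is not conditioned on — no node blocks this path, so it is active.
Because an active path exists, U3 and U4 are not d-separated.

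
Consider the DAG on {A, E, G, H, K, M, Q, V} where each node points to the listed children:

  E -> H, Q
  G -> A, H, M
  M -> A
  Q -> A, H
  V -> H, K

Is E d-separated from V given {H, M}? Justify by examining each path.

We examine all 4 paths between E and V:
Path 1: E → Q → A ← G → H ← V
  A is a collider here and neither A nor any of its descendants is conditioned on, so the collider stays closed — the path is blocked at A.
Path 2: E → Q → A ← M ← G → H ← V
  A is a collider here and neither A nor any of its descendants is conditioned on, so the collider stays closed — the path is blocked at A.
Path 3: E → Q → H ← V
  Q is a chain and Q is not conditioned on; H is a collider and H is conditioned on, which opens it — no node blocks this path, so it is active.
Path 4: E → H ← V
  H is a collider and H is conditioned on, which opens it — no node blocks this path, so it is active.
Since the path E → Q → H ← V is active, E and V are not d-separated given {H, M}.

No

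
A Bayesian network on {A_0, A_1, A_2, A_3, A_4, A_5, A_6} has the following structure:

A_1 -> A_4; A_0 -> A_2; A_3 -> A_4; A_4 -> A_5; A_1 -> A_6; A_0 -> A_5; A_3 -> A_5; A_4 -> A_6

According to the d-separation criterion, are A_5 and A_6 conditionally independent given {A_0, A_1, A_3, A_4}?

There are 4 undirected paths between A_5 and A_6; checking each against the conditioning set {A_0, A_1, A_3, A_4}:
Path 1: A_5 ← A_4 → A_6
  A_4 is a fork here and A_4 is conditioned on, so the path is blocked at A_4.
Path 2: A_5 ← A_4 ← A_1 → A_6
  A_4 is a chain here and A_4 is conditioned on, so the path is blocked at A_4.
Path 3: A_5 ← A_3 → A_4 → A_6
  A_3 is a fork here and A_3 is conditioned on, so the path is blocked at A_3.
Path 4: A_5 ← A_3 → A_4 ← A_1 → A_6
  A_3 is a fork here and A_3 is conditioned on, so the path is blocked at A_3.
Every path is blocked, so A_5 and A_6 are d-separated given {A_0, A_1, A_3, A_4}.

Yes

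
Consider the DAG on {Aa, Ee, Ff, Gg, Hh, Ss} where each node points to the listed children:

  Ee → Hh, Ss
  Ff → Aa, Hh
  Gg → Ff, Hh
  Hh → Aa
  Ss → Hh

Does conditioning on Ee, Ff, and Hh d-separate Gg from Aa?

Yes

Enumerating the 4 paths from Gg to Aa and testing each for blocking by {Ee, Ff, Hh}:
  1. Gg → Hh → Aa — Hh:chain[blocks] ⇒ blocked
  2. Gg → Hh ← Ff → Aa — Hh:collider[open]; Ff:fork[blocks] ⇒ blocked
  3. Gg → Ff → Aa — Ff:chain[blocks] ⇒ blocked
  4. Gg → Ff → Hh → Aa — Ff:chain[blocks]; Hh:chain[blocks] ⇒ blocked
All paths are blocked; Gg ⊥ Aa | {Ee, Ff, Hh} holds.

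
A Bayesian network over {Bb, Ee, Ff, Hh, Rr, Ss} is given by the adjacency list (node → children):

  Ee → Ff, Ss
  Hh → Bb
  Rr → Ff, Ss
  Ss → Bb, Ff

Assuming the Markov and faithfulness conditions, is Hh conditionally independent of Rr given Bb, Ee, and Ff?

No

3 paths connect Hh and Rr; each must be blocked for d-separation to hold:
Path 1: Hh → Bb ← Ss ← Rr
  Bb is a collider and Bb is conditioned on, which opens it; Ss is a chain and Ss is not conditioned on — no node blocks this path, so it is active.
Path 2: Hh → Bb ← Ss ← Ee → Ff ← Rr
  Ee is a fork here and Ee is conditioned on, so the path is blocked at Ee.
Path 3: Hh → Bb ← Ss → Ff ← Rr
  Bb is a collider and Bb is conditioned on, which opens it; Ss is a fork and Ss is not conditioned on; Ff is a collider and Ff is conditioned on, which opens it — no node blocks this path, so it is active.
Since the path Hh → Bb ← Ss ← Rr is active, Hh and Rr are not d-separated given {Bb, Ee, Ff}.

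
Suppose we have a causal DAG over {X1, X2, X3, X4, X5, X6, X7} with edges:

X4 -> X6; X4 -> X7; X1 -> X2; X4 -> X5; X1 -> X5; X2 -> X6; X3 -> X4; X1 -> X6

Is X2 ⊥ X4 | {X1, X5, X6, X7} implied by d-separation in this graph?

No

There are 4 undirected paths between X2 and X4; checking each against the conditioning set {X1, X5, X6, X7}:
Path 1: X2 → X6 ← X1 → X5 ← X4
  X1 is a fork here and X1 is conditioned on, so the path is blocked at X1.
Path 2: X2 → X6 ← X4
  X6 is a collider and X6 is conditioned on, which opens it — no node blocks this path, so it is active.
Path 3: X2 ← X1 → X6 ← X4
  X1 is a fork here and X1 is conditioned on, so the path is blocked at X1.
Path 4: X2 ← X1 → X5 ← X4
  X1 is a fork here and X1 is conditioned on, so the path is blocked at X1.
At least one path is unblocked, so d-separation fails.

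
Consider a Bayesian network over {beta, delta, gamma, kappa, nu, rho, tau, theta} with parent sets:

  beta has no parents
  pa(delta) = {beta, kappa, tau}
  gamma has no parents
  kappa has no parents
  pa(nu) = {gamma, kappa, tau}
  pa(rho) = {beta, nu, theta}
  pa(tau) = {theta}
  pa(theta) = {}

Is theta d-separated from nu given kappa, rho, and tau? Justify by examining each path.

No — theta and nu are not d-separated given {kappa, rho, tau}.

6 paths connect theta and nu; each must be blocked for d-separation to hold:
Path 1: theta → rho ← nu
  rho is a collider and rho is conditioned on, which opens it — no node blocks this path, so it is active.
Path 2: theta → rho ← beta → delta ← kappa → nu
  delta is a collider here and neither delta nor any of its descendants is conditioned on, so the collider stays closed — the path is blocked at delta.
Path 3: theta → rho ← beta → delta ← tau → nu
  delta is a collider here and neither delta nor any of its descendants is conditioned on, so the collider stays closed — the path is blocked at delta.
Path 4: theta → tau → nu
  tau is a chain here and tau is conditioned on, so the path is blocked at tau.
Path 5: theta → tau → delta ← kappa → nu
  tau is a chain here and tau is conditioned on, so the path is blocked at tau.
Path 6: theta → tau → delta ← beta → rho ← nu
  tau is a chain here and tau is conditioned on, so the path is blocked at tau.
Because an active path exists, theta and nu are not d-separated.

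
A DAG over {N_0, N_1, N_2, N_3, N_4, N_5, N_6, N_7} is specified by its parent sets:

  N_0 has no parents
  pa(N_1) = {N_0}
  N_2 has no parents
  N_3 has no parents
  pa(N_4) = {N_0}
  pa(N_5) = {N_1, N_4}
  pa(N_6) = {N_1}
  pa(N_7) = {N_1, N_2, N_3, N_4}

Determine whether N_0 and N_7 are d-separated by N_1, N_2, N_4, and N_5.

Enumerating the 4 paths from N_0 to N_7 and testing each for blocking by {N_1, N_2, N_4, N_5}:
Path 1: N_0 → N_4 → N_5 ← N_1 → N_7
  N_4 is a chain here and N_4 is conditioned on, so the path is blocked at N_4.
Path 2: N_0 → N_4 → N_7
  N_4 is a chain here and N_4 is conditioned on, so the path is blocked at N_4.
Path 3: N_0 → N_1 → N_5 ← N_4 → N_7
  N_1 is a chain here and N_1 is conditioned on, so the path is blocked at N_1.
Path 4: N_0 → N_1 → N_7
  N_1 is a chain here and N_1 is conditioned on, so the path is blocked at N_1.
All paths are blocked; N_0 ⊥ N_7 | {N_1, N_2, N_4, N_5} holds.

Yes — N_0 and N_7 are d-separated given {N_1, N_2, N_4, N_5}.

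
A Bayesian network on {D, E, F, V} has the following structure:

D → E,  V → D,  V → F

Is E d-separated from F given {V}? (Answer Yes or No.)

Yes

Only one path connects E and F:
  1. E ← D ← V → F — D:chain[open]; V:fork[blocks] ⇒ blocked
Since every path is blocked, d-separation holds.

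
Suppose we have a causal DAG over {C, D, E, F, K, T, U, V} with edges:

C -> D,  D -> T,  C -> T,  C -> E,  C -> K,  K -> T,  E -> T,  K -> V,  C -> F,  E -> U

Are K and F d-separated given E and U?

4 paths connect K and F; each must be blocked for d-separation to hold:
  1. K ← C → F — C:fork[open] ⇒ active
  2. K → T ← E ← C → F — T:collider[blocks]; E:chain[blocks]; C:fork[open] ⇒ blocked
  3. K → T ← C → F — T:collider[blocks]; C:fork[open] ⇒ blocked
  4. K → T ← D ← C → F — T:collider[blocks]; D:chain[open]; C:fork[open] ⇒ blocked
Since the path K ← C → F is active, K and F are not d-separated given {E, U}.

No — K and F are not d-separated given {E, U}.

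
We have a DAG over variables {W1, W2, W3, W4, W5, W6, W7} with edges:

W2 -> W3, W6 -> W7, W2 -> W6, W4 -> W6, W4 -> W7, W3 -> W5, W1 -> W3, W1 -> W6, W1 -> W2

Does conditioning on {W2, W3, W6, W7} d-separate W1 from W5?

We examine all 3 paths between W1 and W5:
Path 1: W1 → W2 → W3 → W5
  W2 is a chain here and W2 is conditioned on, so the path is blocked at W2.
Path 2: W1 → W3 → W5
  W3 is a chain here and W3 is conditioned on, so the path is blocked at W3.
Path 3: W1 → W6 ← W2 → W3 → W5
  W2 is a fork here and W2 is conditioned on, so the path is blocked at W2.
All paths are blocked; W1 ⊥ W5 | {W2, W3, W6, W7} holds.

Yes — W1 and W5 are d-separated given {W2, W3, W6, W7}.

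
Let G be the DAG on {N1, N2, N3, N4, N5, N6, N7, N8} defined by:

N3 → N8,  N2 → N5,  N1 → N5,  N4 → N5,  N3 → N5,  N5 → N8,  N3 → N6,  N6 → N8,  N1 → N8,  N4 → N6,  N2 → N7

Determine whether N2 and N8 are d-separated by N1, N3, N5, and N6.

6 paths connect N2 and N8; each must be blocked for d-separation to hold:
Path 1: N2 → N5 ← N3 → N6 → N8
  N3 is a fork here and N3 is conditioned on, so the path is blocked at N3.
Path 2: N2 → N5 ← N3 → N8
  N3 is a fork here and N3 is conditioned on, so the path is blocked at N3.
Path 3: N2 → N5 ← N1 → N8
  N1 is a fork here and N1 is conditioned on, so the path is blocked at N1.
Path 4: N2 → N5 ← N4 → N6 ← N3 → N8
  N3 is a fork here and N3 is conditioned on, so the path is blocked at N3.
Path 5: N2 → N5 ← N4 → N6 → N8
  N6 is a chain here and N6 is conditioned on, so the path is blocked at N6.
Path 6: N2 → N5 → N8
  N5 is a chain here and N5 is conditioned on, so the path is blocked at N5.
All paths are blocked; N2 ⊥ N8 | {N1, N3, N5, N6} holds.

Yes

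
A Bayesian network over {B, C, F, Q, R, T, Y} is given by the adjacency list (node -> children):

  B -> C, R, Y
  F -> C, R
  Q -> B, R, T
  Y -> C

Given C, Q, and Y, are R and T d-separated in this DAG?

Yes

4 paths connect R and T; each must be blocked for d-separation to hold:
Path 1: R ← F → C ← B ← Q → T
  Q is a fork here and Q is conditioned on, so the path is blocked at Q.
Path 2: R ← F → C ← Y ← B ← Q → T
  Y is a chain here and Y is conditioned on, so the path is blocked at Y.
Path 3: R ← B ← Q → T
  Q is a fork here and Q is conditioned on, so the path is blocked at Q.
Path 4: R ← Q → T
  Q is a fork here and Q is conditioned on, so the path is blocked at Q.
Every path is blocked, so R and T are d-separated given {C, Q, Y}.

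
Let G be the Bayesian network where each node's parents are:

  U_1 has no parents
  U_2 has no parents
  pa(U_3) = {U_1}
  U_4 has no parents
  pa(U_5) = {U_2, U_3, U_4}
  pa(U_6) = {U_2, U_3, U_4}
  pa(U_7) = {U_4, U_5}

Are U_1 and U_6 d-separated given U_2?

No

4 paths connect U_1 and U_6; each must be blocked for d-separation to hold:
  1. U_1 → U_3 → U_5 ← U_2 → U_6 — U_3:chain[open]; U_5:collider[blocks]; U_2:fork[blocks] ⇒ blocked
  2. U_1 → U_3 → U_5 → U_7 ← U_4 → U_6 — U_3:chain[open]; U_5:chain[open]; U_7:collider[blocks]; U_4:fork[open] ⇒ blocked
  3. U_1 → U_3 → U_5 ← U_4 → U_6 — U_3:chain[open]; U_5:collider[blocks]; U_4:fork[open] ⇒ blocked
  4. U_1 → U_3 → U_6 — U_3:chain[open] ⇒ active
Because an active path exists, U_1 and U_6 are not d-separated.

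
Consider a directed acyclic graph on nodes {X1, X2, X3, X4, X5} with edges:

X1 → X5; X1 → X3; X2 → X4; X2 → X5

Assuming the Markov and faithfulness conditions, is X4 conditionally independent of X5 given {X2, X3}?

Only one path connects X4 and X5:
  1. X4 ← X2 → X5 — X2:fork[blocks] ⇒ blocked
Since every path is blocked, d-separation holds.

Yes — X4 and X5 are d-separated given {X2, X3}.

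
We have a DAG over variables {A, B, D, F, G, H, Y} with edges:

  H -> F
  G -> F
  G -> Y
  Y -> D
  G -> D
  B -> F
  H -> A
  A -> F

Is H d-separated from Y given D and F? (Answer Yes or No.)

No

We examine all 4 paths between H and Y:
Path 1: H → A → F ← G → Y
  A is a chain and A is not conditioned on; F is a collider and F is conditioned on, which opens it; G is a fork and G is not conditioned on — no node blocks this path, so it is active.
Path 2: H → A → F ← G → D ← Y
  A is a chain and A is not conditioned on; F is a collider and F is conditioned on, which opens it; G is a fork and G is not conditioned on; D is a collider and D is conditioned on, which opens it — no node blocks this path, so it is active.
Path 3: H → F ← G → Y
  F is a collider and F is conditioned on, which opens it; G is a fork and G is not conditioned on — no node blocks this path, so it is active.
Path 4: H → F ← G → D ← Y
  F is a collider and F is conditioned on, which opens it; G is a fork and G is not conditioned on; D is a collider and D is conditioned on, which opens it — no node blocks this path, so it is active.
Since the path H → A → F ← G → Y is active, H and Y are not d-separated given {D, F}.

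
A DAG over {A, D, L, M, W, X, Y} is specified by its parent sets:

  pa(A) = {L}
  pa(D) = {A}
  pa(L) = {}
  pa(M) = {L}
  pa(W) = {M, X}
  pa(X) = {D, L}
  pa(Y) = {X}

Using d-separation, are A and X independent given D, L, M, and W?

Yes — A and X are d-separated given {D, L, M, W}.

We examine all 3 paths between A and X:
  1. A ← L → X — L:fork[blocks] ⇒ blocked
  2. A ← L → M → W ← X — L:fork[blocks]; M:chain[blocks]; W:collider[open] ⇒ blocked
  3. A → D → X — D:chain[blocks] ⇒ blocked
All paths are blocked; A ⊥ X | {D, L, M, W} holds.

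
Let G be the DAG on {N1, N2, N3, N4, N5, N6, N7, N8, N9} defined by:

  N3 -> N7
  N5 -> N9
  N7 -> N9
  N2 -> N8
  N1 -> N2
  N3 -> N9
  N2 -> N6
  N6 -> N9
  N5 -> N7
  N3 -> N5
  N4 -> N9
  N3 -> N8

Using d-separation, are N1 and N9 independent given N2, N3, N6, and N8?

There are 6 undirected paths between N1 and N9; checking each against the conditioning set {N2, N3, N6, N8}:
  1. N1 → N2 → N8 ← N3 → N5 → N9 — N2:chain[blocks]; N8:collider[open]; N3:fork[blocks]; N5:chain[open] ⇒ blocked
  2. N1 → N2 → N8 ← N3 → N5 → N7 → N9 — N2:chain[blocks]; N8:collider[open]; N3:fork[blocks]; N5:chain[open]; N7:chain[open] ⇒ blocked
  3. N1 → N2 → N8 ← N3 → N9 — N2:chain[blocks]; N8:collider[open]; N3:fork[blocks] ⇒ blocked
  4. N1 → N2 → N8 ← N3 → N7 ← N5 → N9 — N2:chain[blocks]; N8:collider[open]; N3:fork[blocks]; N7:collider[blocks]; N5:fork[open] ⇒ blocked
  5. N1 → N2 → N8 ← N3 → N7 → N9 — N2:chain[blocks]; N8:collider[open]; N3:fork[blocks]; N7:chain[open] ⇒ blocked
  6. N1 → N2 → N6 → N9 — N2:chain[blocks]; N6:chain[blocks] ⇒ blocked
Every path is blocked, so N1 and N9 are d-separated given {N2, N3, N6, N8}.

Yes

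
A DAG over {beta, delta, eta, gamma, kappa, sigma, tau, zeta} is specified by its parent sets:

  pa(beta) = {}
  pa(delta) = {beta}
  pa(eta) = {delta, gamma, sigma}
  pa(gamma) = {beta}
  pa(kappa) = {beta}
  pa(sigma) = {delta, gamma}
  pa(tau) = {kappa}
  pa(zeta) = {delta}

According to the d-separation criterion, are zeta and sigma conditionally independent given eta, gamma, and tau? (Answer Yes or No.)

No

There are 5 undirected paths between zeta and sigma; checking each against the conditioning set {eta, gamma, tau}:
  1. zeta ← delta → eta ← gamma → sigma — delta:fork[open]; eta:collider[open]; gamma:fork[blocks] ⇒ blocked
  2. zeta ← delta → eta ← sigma — delta:fork[open]; eta:collider[open] ⇒ active
  3. zeta ← delta ← beta → gamma → eta ← sigma — delta:chain[open]; beta:fork[open]; gamma:chain[blocks]; eta:collider[open] ⇒ blocked
  4. zeta ← delta ← beta → gamma → sigma — delta:chain[open]; beta:fork[open]; gamma:chain[blocks] ⇒ blocked
  5. zeta ← delta → sigma — delta:fork[open] ⇒ active
At least one path is unblocked, so d-separation fails.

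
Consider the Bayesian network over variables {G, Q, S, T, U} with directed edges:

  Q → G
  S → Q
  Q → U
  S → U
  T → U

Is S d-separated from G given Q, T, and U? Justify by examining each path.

There are 2 undirected paths between S and G; checking each against the conditioning set {Q, T, U}:
Path 1: S → U ← Q → G
  Q is a fork here and Q is conditioned on, so the path is blocked at Q.
Path 2: S → Q → G
  Q is a chain here and Q is conditioned on, so the path is blocked at Q.
Every path is blocked, so S and G are d-separated given {Q, T, U}.

Yes — S and G are d-separated given {Q, T, U}.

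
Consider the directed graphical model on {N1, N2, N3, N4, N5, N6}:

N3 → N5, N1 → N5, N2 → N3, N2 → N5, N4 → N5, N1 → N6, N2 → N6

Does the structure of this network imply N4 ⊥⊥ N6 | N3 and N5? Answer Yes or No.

No

3 paths connect N4 and N6; each must be blocked for d-separation to hold:
Path 1: N4 → N5 ← N3 ← N2 → N6
  N3 is a chain here and N3 is conditioned on, so the path is blocked at N3.
Path 2: N4 → N5 ← N1 → N6
  N5 is a collider and N5 is conditioned on, which opens it; N1 is a fork and N1 is not conditioned on — no node blocks this path, so it is active.
Path 3: N4 → N5 ← N2 → N6
  N5 is a collider and N5 is conditioned on, which opens it; N2 is a fork and N2 is not conditioned on — no node blocks this path, so it is active.
Since the path N4 → N5 ← N1 → N6 is active, N4 and N6 are not d-separated given {N3, N5}.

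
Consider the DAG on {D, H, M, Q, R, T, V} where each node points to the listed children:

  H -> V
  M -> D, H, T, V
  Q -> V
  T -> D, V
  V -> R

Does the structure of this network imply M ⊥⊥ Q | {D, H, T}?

We examine all 4 paths between M and Q:
Path 1: M → H → V ← Q
  H is a chain here and H is conditioned on, so the path is blocked at H.
Path 2: M → D ← T → V ← Q
  T is a fork here and T is conditioned on, so the path is blocked at T.
Path 3: M → T → V ← Q
  T is a chain here and T is conditioned on, so the path is blocked at T.
Path 4: M → V ← Q
  V is a collider here and neither V nor any of its descendants is conditioned on, so the collider stays closed — the path is blocked at V.
Every path is blocked, so M and Q are d-separated given {D, H, T}.

Yes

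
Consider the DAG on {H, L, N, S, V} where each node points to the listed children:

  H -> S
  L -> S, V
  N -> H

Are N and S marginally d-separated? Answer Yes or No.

No

The only undirected path from N to S is:
  1. N → H → S — H:chain[open] ⇒ active
Since the path N → H → S is active, N and S are not d-separated given ∅.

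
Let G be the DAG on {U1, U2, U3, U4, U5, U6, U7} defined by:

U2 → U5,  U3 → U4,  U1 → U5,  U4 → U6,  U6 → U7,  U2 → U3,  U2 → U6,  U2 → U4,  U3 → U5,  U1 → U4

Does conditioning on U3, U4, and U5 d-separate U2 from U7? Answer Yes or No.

No

6 paths connect U2 and U7; each must be blocked for d-separation to hold:
Path 1: U2 → U6 → U7
  U6 is a chain and U6 is not conditioned on — no node blocks this path, so it is active.
Path 2: U2 → U4 → U6 → U7
  U4 is a chain here and U4 is conditioned on, so the path is blocked at U4.
Path 3: U2 → U3 → U4 → U6 → U7
  U3 is a chain here and U3 is conditioned on, so the path is blocked at U3.
Path 4: U2 → U3 → U5 ← U1 → U4 → U6 → U7
  U3 is a chain here and U3 is conditioned on, so the path is blocked at U3.
Path 5: U2 → U5 ← U3 → U4 → U6 → U7
  U3 is a fork here and U3 is conditioned on, so the path is blocked at U3.
Path 6: U2 → U5 ← U1 → U4 → U6 → U7
  U4 is a chain here and U4 is conditioned on, so the path is blocked at U4.
At least one path is unblocked, so d-separation fails.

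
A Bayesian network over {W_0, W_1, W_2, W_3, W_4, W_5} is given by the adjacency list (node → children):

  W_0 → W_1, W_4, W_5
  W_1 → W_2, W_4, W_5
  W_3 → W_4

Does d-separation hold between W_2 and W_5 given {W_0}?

Enumerating the 3 paths from W_2 to W_5 and testing each for blocking by {W_0}:
Path 1: W_2 ← W_1 ← W_0 → W_5
  W_0 is a fork here and W_0 is conditioned on, so the path is blocked at W_0.
Path 2: W_2 ← W_1 → W_5
  W_1 is a fork and W_1 is not conditioned on — no node blocks this path, so it is active.
Path 3: W_2 ← W_1 → W_4 ← W_0 → W_5
  W_4 is a collider here and neither W_4 nor any of its descendants is conditioned on, so the collider stays closed — the path is blocked at W_4.
Since the path W_2 ← W_1 → W_5 is active, W_2 and W_5 are not d-separated given {W_0}.

No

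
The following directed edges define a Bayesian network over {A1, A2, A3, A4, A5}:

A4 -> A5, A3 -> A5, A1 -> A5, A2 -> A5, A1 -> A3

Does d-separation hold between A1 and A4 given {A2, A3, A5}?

We examine all 2 paths between A1 and A4:
Path 1: A1 → A5 ← A4
  A5 is a collider and A5 is conditioned on, which opens it — no node blocks this path, so it is active.
Path 2: A1 → A3 → A5 ← A4
  A3 is a chain here and A3 is conditioned on, so the path is blocked at A3.
At least one path is unblocked, so d-separation fails.

No — A1 and A4 are not d-separated given {A2, A3, A5}.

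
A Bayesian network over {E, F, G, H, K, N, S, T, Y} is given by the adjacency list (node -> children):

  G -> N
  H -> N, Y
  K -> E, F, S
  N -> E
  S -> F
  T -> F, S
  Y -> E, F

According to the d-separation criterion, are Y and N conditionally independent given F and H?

Yes

There are 5 undirected paths between Y and N; checking each against the conditioning set {F, H}:
Path 1: Y → F ← S ← K → E ← N
  E is a collider here and neither E nor any of its descendants is conditioned on, so the collider stays closed — the path is blocked at E.
Path 2: Y → F ← K → E ← N
  E is a collider here and neither E nor any of its descendants is conditioned on, so the collider stays closed — the path is blocked at E.
Path 3: Y → F ← T → S ← K → E ← N
  E is a collider here and neither E nor any of its descendants is conditioned on, so the collider stays closed — the path is blocked at E.
Path 4: Y → E ← N
  E is a collider here and neither E nor any of its descendants is conditioned on, so the collider stays closed — the path is blocked at E.
Path 5: Y ← H → N
  H is a fork here and H is conditioned on, so the path is blocked at H.
All paths are blocked; Y ⊥ N | {F, H} holds.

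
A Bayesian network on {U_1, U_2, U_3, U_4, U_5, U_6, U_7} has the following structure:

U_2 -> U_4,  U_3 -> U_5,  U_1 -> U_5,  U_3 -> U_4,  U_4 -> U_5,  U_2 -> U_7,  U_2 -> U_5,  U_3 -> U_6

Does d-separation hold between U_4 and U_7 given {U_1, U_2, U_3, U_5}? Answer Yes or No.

Enumerating the 3 paths from U_4 to U_7 and testing each for blocking by {U_1, U_2, U_3, U_5}:
Path 1: U_4 ← U_3 → U_5 ← U_2 → U_7
  U_3 is a fork here and U_3 is conditioned on, so the path is blocked at U_3.
Path 2: U_4 → U_5 ← U_2 → U_7
  U_2 is a fork here and U_2 is conditioned on, so the path is blocked at U_2.
Path 3: U_4 ← U_2 → U_7
  U_2 is a fork here and U_2 is conditioned on, so the path is blocked at U_2.
Every path is blocked, so U_4 and U_7 are d-separated given {U_1, U_2, U_3, U_5}.

Yes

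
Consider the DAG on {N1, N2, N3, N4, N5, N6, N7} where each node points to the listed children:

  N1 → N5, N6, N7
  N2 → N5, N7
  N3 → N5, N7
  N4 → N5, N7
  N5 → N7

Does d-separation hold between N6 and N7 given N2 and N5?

No

Enumerating the 5 paths from N6 to N7 and testing each for blocking by {N2, N5}:
Path 1: N6 ← N1 → N7
  N1 is a fork and N1 is not conditioned on — no node blocks this path, so it is active.
Path 2: N6 ← N1 → N5 ← N2 → N7
  N2 is a fork here and N2 is conditioned on, so the path is blocked at N2.
Path 3: N6 ← N1 → N5 → N7
  N5 is a chain here and N5 is conditioned on, so the path is blocked at N5.
Path 4: N6 ← N1 → N5 ← N4 → N7
  N1 is a fork and N1 is not conditioned on; N5 is a collider and N5 is conditioned on, which opens it; N4 is a fork and N4 is not conditioned on — no node blocks this path, so it is active.
Path 5: N6 ← N1 → N5 ← N3 → N7
  N1 is a fork and N1 is not conditioned on; N5 is a collider and N5 is conditioned on, which opens it; N3 is a fork and N3 is not conditioned on — no node blocks this path, so it is active.
At least one path is unblocked, so d-separation fails.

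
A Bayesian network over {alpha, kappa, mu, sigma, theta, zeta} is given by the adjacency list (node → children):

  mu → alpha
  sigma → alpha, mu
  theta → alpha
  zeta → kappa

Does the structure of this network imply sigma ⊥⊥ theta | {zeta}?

There are 2 undirected paths between sigma and theta; checking each against the conditioning set {zeta}:
Path 1: sigma → mu → alpha ← theta
  alpha is a collider here and neither alpha nor any of its descendants is conditioned on, so the collider stays closed — the path is blocked at alpha.
Path 2: sigma → alpha ← theta
  alpha is a collider here and neither alpha nor any of its descendants is conditioned on, so the collider stays closed — the path is blocked at alpha.
Every path is blocked, so sigma and theta are d-separated given {zeta}.

Yes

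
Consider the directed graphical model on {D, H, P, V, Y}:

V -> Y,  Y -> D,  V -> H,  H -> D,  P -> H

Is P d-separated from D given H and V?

Yes — P and D are d-separated given {H, V}.

2 paths connect P and D; each must be blocked for d-separation to hold:
  1. P → H ← V → Y → D — H:collider[open]; V:fork[blocks]; Y:chain[open] ⇒ blocked
  2. P → H → D — H:chain[blocks] ⇒ blocked
Every path is blocked, so P and D are d-separated given {H, V}.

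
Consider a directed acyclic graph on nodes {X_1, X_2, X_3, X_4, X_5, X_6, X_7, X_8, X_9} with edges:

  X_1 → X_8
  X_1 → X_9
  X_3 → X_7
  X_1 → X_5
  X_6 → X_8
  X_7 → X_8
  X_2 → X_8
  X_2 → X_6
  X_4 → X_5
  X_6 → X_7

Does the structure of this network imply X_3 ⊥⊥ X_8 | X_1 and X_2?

3 paths connect X_3 and X_8; each must be blocked for d-separation to hold:
Path 1: X_3 → X_7 ← X_6 ← X_2 → X_8
  X_7 is a collider here and neither X_7 nor any of its descendants is conditioned on, so the collider stays closed — the path is blocked at X_7.
Path 2: X_3 → X_7 ← X_6 → X_8
  X_7 is a collider here and neither X_7 nor any of its descendants is conditioned on, so the collider stays closed — the path is blocked at X_7.
Path 3: X_3 → X_7 → X_8
  X_7 is a chain and X_7 is not conditioned on — no node blocks this path, so it is active.
At least one path is unblocked, so d-separation fails.

No — X_3 and X_8 are not d-separated given {X_1, X_2}.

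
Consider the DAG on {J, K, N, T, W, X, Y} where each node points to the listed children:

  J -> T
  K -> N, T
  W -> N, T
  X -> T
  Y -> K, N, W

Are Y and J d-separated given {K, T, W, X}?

6 paths connect Y and J; each must be blocked for d-separation to hold:
  1. Y → K → T ← J — K:chain[blocks]; T:collider[open] ⇒ blocked
  2. Y → K → N ← W → T ← J — K:chain[blocks]; N:collider[blocks]; W:fork[blocks]; T:collider[open] ⇒ blocked
  3. Y → N ← K → T ← J — N:collider[blocks]; K:fork[blocks]; T:collider[open] ⇒ blocked
  4. Y → N ← W → T ← J — N:collider[blocks]; W:fork[blocks]; T:collider[open] ⇒ blocked
  5. Y → W → T ← J — W:chain[blocks]; T:collider[open] ⇒ blocked
  6. Y → W → N ← K → T ← J — W:chain[blocks]; N:collider[blocks]; K:fork[blocks]; T:collider[open] ⇒ blocked
All paths are blocked; Y ⊥ J | {K, T, W, X} holds.

Yes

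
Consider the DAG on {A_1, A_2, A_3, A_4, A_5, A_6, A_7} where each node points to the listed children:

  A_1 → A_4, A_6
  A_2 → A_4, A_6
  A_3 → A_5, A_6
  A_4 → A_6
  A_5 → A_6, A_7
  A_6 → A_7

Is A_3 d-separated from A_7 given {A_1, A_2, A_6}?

No

Enumerating the 4 paths from A_3 to A_7 and testing each for blocking by {A_1, A_2, A_6}:
  1. A_3 → A_6 → A_7 — A_6:chain[blocks] ⇒ blocked
  2. A_3 → A_6 ← A_5 → A_7 — A_6:collider[open]; A_5:fork[open] ⇒ active
  3. A_3 → A_5 → A_6 → A_7 — A_5:chain[open]; A_6:chain[blocks] ⇒ blocked
  4. A_3 → A_5 → A_7 — A_5:chain[open] ⇒ active
Because an active path exists, A_3 and A_7 are not d-separated.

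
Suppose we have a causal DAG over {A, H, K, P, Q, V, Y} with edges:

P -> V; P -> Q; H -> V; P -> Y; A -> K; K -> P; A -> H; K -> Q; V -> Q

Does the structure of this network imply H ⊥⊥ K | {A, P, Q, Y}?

No

We examine all 5 paths between H and K:
Path 1: H → V ← P ← K
  P is a chain here and P is conditioned on, so the path is blocked at P.
Path 2: H → V ← P → Q ← K
  P is a fork here and P is conditioned on, so the path is blocked at P.
Path 3: H → V → Q ← P ← K
  P is a chain here and P is conditioned on, so the path is blocked at P.
Path 4: H → V → Q ← K
  V is a chain and V is not conditioned on; Q is a collider and Q is conditioned on, which opens it — no node blocks this path, so it is active.
Path 5: H ← A → K
  A is a fork here and A is conditioned on, so the path is blocked at A.
At least one path is unblocked, so d-separation fails.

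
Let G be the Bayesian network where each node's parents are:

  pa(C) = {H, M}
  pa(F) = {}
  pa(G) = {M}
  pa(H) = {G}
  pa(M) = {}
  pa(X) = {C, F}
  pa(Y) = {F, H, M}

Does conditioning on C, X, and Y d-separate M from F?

No

Enumerating the 6 paths from M to F and testing each for blocking by {C, X, Y}:
Path 1: M → G → H → Y ← F
  G is a chain and G is not conditioned on; H is a chain and H is not conditioned on; Y is a collider and Y is conditioned on, which opens it — no node blocks this path, so it is active.
Path 2: M → G → H → C → X ← F
  C is a chain here and C is conditioned on, so the path is blocked at C.
Path 3: M → Y ← F
  Y is a collider and Y is conditioned on, which opens it — no node blocks this path, so it is active.
Path 4: M → Y ← H → C → X ← F
  C is a chain here and C is conditioned on, so the path is blocked at C.
Path 5: M → C ← H → Y ← F
  C is a collider and C is conditioned on, which opens it; H is a fork and H is not conditioned on; Y is a collider and Y is conditioned on, which opens it — no node blocks this path, so it is active.
Path 6: M → C → X ← F
  C is a chain here and C is conditioned on, so the path is blocked at C.
Since the path M → G → H → Y ← F is active, M and F are not d-separated given {C, X, Y}.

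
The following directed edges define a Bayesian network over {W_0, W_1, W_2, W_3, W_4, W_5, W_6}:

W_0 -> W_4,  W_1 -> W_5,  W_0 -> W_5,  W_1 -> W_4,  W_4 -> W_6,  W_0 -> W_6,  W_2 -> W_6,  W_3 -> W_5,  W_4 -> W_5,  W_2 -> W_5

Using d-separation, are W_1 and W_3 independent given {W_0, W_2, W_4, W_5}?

No — W_1 and W_3 are not d-separated given {W_0, W_2, W_4, W_5}.

Enumerating the 6 paths from W_1 to W_3 and testing each for blocking by {W_0, W_2, W_4, W_5}:
Path 1: W_1 → W_4 → W_6 ← W_2 → W_5 ← W_3
  W_4 is a chain here and W_4 is conditioned on, so the path is blocked at W_4.
Path 2: W_1 → W_4 → W_6 ← W_0 → W_5 ← W_3
  W_4 is a chain here and W_4 is conditioned on, so the path is blocked at W_4.
Path 3: W_1 → W_4 ← W_0 → W_6 ← W_2 → W_5 ← W_3
  W_0 is a fork here and W_0 is conditioned on, so the path is blocked at W_0.
Path 4: W_1 → W_4 ← W_0 → W_5 ← W_3
  W_0 is a fork here and W_0 is conditioned on, so the path is blocked at W_0.
Path 5: W_1 → W_4 → W_5 ← W_3
  W_4 is a chain here and W_4 is conditioned on, so the path is blocked at W_4.
Path 6: W_1 → W_5 ← W_3
  W_5 is a collider and W_5 is conditioned on, which opens it — no node blocks this path, so it is active.
Because an active path exists, W_1 and W_3 are not d-separated.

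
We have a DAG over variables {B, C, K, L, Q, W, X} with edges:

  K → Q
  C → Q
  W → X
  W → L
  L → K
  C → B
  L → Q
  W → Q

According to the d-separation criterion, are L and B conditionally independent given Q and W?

No

We examine all 3 paths between L and B:
Path 1: L → Q ← C → B
  Q is a collider and Q is conditioned on, which opens it; C is a fork and C is not conditioned on — no node blocks this path, so it is active.
Path 2: L ← W → Q ← C → B
  W is a fork here and W is conditioned on, so the path is blocked at W.
Path 3: L → K → Q ← C → B
  K is a chain and K is not conditioned on; Q is a collider and Q is conditioned on, which opens it; C is a fork and C is not conditioned on — no node blocks this path, so it is active.
Since the path L → Q ← C → B is active, L and B are not d-separated given {Q, W}.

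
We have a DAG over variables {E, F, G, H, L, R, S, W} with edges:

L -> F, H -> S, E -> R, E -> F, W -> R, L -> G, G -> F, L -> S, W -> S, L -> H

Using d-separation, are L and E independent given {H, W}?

There are 4 undirected paths between L and E; checking each against the conditioning set {H, W}:
Path 1: L → G → F ← E
  F is a collider here and neither F nor any of its descendants is conditioned on, so the collider stays closed — the path is blocked at F.
Path 2: L → H → S ← W → R ← E
  H is a chain here and H is conditioned on, so the path is blocked at H.
Path 3: L → F ← E
  F is a collider here and neither F nor any of its descendants is conditioned on, so the collider stays closed — the path is blocked at F.
Path 4: L → S ← W → R ← E
  S is a collider here and neither S nor any of its descendants is conditioned on, so the collider stays closed — the path is blocked at S.
Since every path is blocked, d-separation holds.

Yes — L and E are d-separated given {H, W}.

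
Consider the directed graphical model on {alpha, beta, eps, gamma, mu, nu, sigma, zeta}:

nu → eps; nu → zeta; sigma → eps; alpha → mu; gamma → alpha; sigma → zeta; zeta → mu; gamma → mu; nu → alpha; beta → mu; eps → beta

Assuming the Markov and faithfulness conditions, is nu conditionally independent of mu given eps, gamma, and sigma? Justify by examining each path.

Enumerating the 6 paths from nu to mu and testing each for blocking by {eps, gamma, sigma}:
  1. nu → alpha ← gamma → mu — alpha:collider[blocks]; gamma:fork[blocks] ⇒ blocked
  2. nu → alpha → mu — alpha:chain[open] ⇒ active
  3. nu → eps ← sigma → zeta → mu — eps:collider[open]; sigma:fork[blocks]; zeta:chain[open] ⇒ blocked
  4. nu → eps → beta → mu — eps:chain[blocks]; beta:chain[open] ⇒ blocked
  5. nu → zeta ← sigma → eps → beta → mu — zeta:collider[blocks]; sigma:fork[blocks]; eps:chain[blocks]; beta:chain[open] ⇒ blocked
  6. nu → zeta → mu — zeta:chain[open] ⇒ active
At least one path is unblocked, so d-separation fails.

No — nu and mu are not d-separated given {eps, gamma, sigma}.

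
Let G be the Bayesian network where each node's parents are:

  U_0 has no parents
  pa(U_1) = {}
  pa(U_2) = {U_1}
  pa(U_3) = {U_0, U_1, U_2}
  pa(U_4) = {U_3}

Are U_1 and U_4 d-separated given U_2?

No

We examine all 2 paths between U_1 and U_4:
  1. U_1 → U_3 → U_4 — U_3:chain[open] ⇒ active
  2. U_1 → U_2 → U_3 → U_4 — U_2:chain[blocks]; U_3:chain[open] ⇒ blocked
Since the path U_1 → U_3 → U_4 is active, U_1 and U_4 are not d-separated given {U_2}.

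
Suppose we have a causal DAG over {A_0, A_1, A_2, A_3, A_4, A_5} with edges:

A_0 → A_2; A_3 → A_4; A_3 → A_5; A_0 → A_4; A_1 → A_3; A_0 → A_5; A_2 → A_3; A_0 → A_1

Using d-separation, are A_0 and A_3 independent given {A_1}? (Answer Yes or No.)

4 paths connect A_0 and A_3; each must be blocked for d-separation to hold:
  1. A_0 → A_2 → A_3 — A_2:chain[open] ⇒ active
  2. A_0 → A_5 ← A_3 — A_5:collider[blocks] ⇒ blocked
  3. A_0 → A_1 → A_3 — A_1:chain[blocks] ⇒ blocked
  4. A_0 → A_4 ← A_3 — A_4:collider[blocks] ⇒ blocked
At least one path is unblocked, so d-separation fails.

No — A_0 and A_3 are not d-separated given {A_1}.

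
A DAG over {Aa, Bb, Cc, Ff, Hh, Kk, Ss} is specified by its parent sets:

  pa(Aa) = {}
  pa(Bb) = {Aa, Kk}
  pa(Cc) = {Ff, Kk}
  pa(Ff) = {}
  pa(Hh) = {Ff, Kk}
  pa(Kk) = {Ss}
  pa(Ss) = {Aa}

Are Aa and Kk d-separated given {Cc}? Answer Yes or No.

No

Enumerating the 2 paths from Aa to Kk and testing each for blocking by {Cc}:
Path 1: Aa → Ss → Kk
  Ss is a chain and Ss is not conditioned on — no node blocks this path, so it is active.
Path 2: Aa → Bb ← Kk
  Bb is a collider here and neither Bb nor any of its descendants is conditioned on, so the collider stays closed — the path is blocked at Bb.
Because an active path exists, Aa and Kk are not d-separated.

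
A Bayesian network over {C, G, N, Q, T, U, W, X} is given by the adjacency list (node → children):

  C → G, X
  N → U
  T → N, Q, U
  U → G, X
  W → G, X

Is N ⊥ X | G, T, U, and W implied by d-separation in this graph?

6 paths connect N and X; each must be blocked for d-separation to hold:
Path 1: N ← T → U → X
  T is a fork here and T is conditioned on, so the path is blocked at T.
Path 2: N ← T → U → G ← C → X
  T is a fork here and T is conditioned on, so the path is blocked at T.
Path 3: N ← T → U → G ← W → X
  T is a fork here and T is conditioned on, so the path is blocked at T.
Path 4: N → U → X
  U is a chain here and U is conditioned on, so the path is blocked at U.
Path 5: N → U → G ← C → X
  U is a chain here and U is conditioned on, so the path is blocked at U.
Path 6: N → U → G ← W → X
  U is a chain here and U is conditioned on, so the path is blocked at U.
Since every path is blocked, d-separation holds.

Yes — N and X are d-separated given {G, T, U, W}.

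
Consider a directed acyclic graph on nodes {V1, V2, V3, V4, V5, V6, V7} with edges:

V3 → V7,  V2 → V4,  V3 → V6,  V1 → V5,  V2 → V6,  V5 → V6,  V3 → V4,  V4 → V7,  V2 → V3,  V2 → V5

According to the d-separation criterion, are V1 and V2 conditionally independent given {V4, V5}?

Enumerating the 5 paths from V1 to V2 and testing each for blocking by {V4, V5}:
  1. V1 → V5 ← V2 — V5:collider[open] ⇒ active
  2. V1 → V5 → V6 ← V2 — V5:chain[blocks]; V6:collider[blocks] ⇒ blocked
  3. V1 → V5 → V6 ← V3 → V7 ← V4 ← V2 — V5:chain[blocks]; V6:collider[blocks]; V3:fork[open]; V7:collider[blocks]; V4:chain[blocks] ⇒ blocked
  4. V1 → V5 → V6 ← V3 → V4 ← V2 — V5:chain[blocks]; V6:collider[blocks]; V3:fork[open]; V4:collider[open] ⇒ blocked
  5. V1 → V5 → V6 ← V3 ← V2 — V5:chain[blocks]; V6:collider[blocks]; V3:chain[open] ⇒ blocked
Because an active path exists, V1 and V2 are not d-separated.

No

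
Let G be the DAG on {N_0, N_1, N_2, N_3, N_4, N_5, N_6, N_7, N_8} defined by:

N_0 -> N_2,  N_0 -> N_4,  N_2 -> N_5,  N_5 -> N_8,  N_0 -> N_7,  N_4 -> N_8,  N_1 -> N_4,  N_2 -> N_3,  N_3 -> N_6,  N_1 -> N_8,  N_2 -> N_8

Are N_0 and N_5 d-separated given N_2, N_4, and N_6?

Yes — N_0 and N_5 are d-separated given {N_2, N_4, N_6}.

6 paths connect N_0 and N_5; each must be blocked for d-separation to hold:
  1. N_0 → N_2 → N_8 ← N_5 — N_2:chain[blocks]; N_8:collider[blocks] ⇒ blocked
  2. N_0 → N_2 → N_5 — N_2:chain[blocks] ⇒ blocked
  3. N_0 → N_4 → N_8 ← N_2 → N_5 — N_4:chain[blocks]; N_8:collider[blocks]; N_2:fork[blocks] ⇒ blocked
  4. N_0 → N_4 → N_8 ← N_5 — N_4:chain[blocks]; N_8:collider[blocks] ⇒ blocked
  5. N_0 → N_4 ← N_1 → N_8 ← N_2 → N_5 — N_4:collider[open]; N_1:fork[open]; N_8:collider[blocks]; N_2:fork[blocks] ⇒ blocked
  6. N_0 → N_4 ← N_1 → N_8 ← N_5 — N_4:collider[open]; N_1:fork[open]; N_8:collider[blocks] ⇒ blocked
Every path is blocked, so N_0 and N_5 are d-separated given {N_2, N_4, N_6}.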